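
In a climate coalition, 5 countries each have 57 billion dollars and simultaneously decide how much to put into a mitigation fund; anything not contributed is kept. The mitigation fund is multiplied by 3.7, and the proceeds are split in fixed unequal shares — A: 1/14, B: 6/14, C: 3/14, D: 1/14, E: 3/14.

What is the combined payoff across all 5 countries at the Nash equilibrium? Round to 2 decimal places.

438.90 billion dollars

Each unit j contributes comes back to j as 3.7 × (j's share), so j prefers to contribute only if that share exceeds 1/3.7 = 0.2703; otherwise keeping the unit dominates.
B alone (share 6/14) is above the threshold, contributing 57; the remaining 4 contribute 0. Total contributed: 57.
The mitigation fund pays out 3.7 × 57 = 210.90 in total (split across the unequal shares, but the aggregate is all that matters for the group sum).
The 4 free-riders keep 57 each, adding 228. Group total = 228 + 210.90 = 438.90.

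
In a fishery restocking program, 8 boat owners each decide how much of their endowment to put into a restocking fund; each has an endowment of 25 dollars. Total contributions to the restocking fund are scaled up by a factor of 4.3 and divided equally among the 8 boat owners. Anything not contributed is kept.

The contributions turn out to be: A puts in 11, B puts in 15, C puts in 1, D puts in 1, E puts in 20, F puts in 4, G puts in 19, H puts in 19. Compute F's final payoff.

69.38 dollars

Total contributed: 11 + 15 + 1 + 1 + 20 + 4 + 19 + 19 = 90.
Each receives 4.3 × 90 / 8 = 48.38 from the restocking fund.
F keeps 25 − 4 = 21, so F's payoff is 21 + 48.38 = 69.38.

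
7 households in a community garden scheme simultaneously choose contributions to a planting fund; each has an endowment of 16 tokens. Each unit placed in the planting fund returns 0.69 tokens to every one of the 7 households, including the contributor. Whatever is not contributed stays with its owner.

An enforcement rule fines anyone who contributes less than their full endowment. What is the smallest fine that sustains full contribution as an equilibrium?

Given the others contribute fully, the best deviation is to contribute 0 (any partial contribution still incurs the fine and gives up units whose private return 0.69 is below 1).
Deviating from 16 to 0 saves 16 tokens but forfeits the deviator's share of the drop in the planting fund: 0.69 × 16 = 11.04.
So the deviation gain is 16 − 11.04 = 4.96, and the fine must be at least 4.96 tokens to wipe it out.

4.96 tokens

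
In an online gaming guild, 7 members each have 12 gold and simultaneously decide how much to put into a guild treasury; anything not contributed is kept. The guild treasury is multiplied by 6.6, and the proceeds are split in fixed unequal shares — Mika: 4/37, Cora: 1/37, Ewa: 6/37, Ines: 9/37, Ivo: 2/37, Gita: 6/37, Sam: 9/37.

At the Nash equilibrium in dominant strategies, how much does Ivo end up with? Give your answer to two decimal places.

29.12 gold

Each unit j contributes comes back to j as 6.6 × (j's share), so j prefers to contribute only if that share exceeds 1/6.6 = 0.1515; otherwise keeping the unit dominates.
The shares above 0.1515 belong to Ewa, Ines, Gita and Sam, contributing 12 each; the remaining 3 contribute 0. Total contributed: 48.
Ivo keeps 12 and receives 6.6 × 48 × 2/37 = 17.12 from the guild treasury, for a payoff of 29.12.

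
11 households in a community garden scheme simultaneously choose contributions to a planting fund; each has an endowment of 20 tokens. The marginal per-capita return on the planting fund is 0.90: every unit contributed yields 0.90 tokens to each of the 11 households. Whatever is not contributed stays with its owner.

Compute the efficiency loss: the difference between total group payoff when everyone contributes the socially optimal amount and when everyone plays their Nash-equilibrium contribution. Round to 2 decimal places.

The private return per contributed unit is 0.90 < 1, so contributing 0 is dominant for every player. At the Nash equilibrium everyone keeps their 20, and the group total is 11 × 20 = 220.
Each contributed unit returns 9.900 to the group as a whole (0.90 to each of 11 players), which exceeds 1, so the social optimum is full contribution: group total = 9.900 × 220 = 2178.00.
Efficiency loss = 2178.00 − 220 = 1958.00.

1958.00 tokens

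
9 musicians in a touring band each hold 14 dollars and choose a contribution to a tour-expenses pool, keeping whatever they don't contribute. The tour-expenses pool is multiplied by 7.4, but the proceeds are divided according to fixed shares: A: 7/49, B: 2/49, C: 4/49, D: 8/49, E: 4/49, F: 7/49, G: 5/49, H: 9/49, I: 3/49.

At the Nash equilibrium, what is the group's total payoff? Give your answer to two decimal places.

Each unit j contributes comes back to j as 7.4 × (j's share), so j prefers to contribute only if that share exceeds 1/7.4 = 0.1351; otherwise keeping the unit dominates.
The shares above 0.1351 belong to A, D, F and H, contributing 14 each; the remaining 5 contribute 0. Total contributed: 56.
The tour-expenses pool pays out 7.4 × 56 = 414.40 in total (split across the unequal shares, but the aggregate is all that matters for the group sum).
The 5 free-riders keep 14 each, adding 70. Group total = 70 + 414.40 = 484.40.

484.40 dollars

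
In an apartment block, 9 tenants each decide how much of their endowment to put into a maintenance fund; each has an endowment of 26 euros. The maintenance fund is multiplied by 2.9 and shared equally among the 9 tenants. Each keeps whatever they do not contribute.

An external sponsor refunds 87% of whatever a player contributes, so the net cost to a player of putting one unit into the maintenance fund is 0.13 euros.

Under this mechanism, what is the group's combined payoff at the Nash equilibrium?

Under the mechanism each unit contributed yields (2.9/9) / 0.13 = 2.4786 back to its contributor per unit of net cost, which exceeds 1, making full contribution the dominant choice for everyone.
At the Nash equilibrium everyone contributes 26. Group total payoff = 9 × (26 × 0.87 + 2.9 × 26) = 882.18.

882.18 euros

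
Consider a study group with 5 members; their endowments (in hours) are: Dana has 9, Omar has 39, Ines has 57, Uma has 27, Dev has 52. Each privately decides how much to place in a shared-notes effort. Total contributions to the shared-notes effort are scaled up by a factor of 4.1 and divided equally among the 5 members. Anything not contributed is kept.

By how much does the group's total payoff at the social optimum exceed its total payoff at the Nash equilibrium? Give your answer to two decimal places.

570.40 hours

The private return per contributed unit is 4.1/5 = 0.8200 < 1 for every player regardless of endowment, so the Nash equilibrium is zero contribution and the group total is Σ E_j = 9 + 39 + 57 + 27 + 52 = 184.
Each contributed unit returns 4.100 to the group, so the social optimum is full contribution by everyone: group total = 4.100 × 184 = 754.40.
Efficiency loss = (4.100 − 1) × 184 = 570.40.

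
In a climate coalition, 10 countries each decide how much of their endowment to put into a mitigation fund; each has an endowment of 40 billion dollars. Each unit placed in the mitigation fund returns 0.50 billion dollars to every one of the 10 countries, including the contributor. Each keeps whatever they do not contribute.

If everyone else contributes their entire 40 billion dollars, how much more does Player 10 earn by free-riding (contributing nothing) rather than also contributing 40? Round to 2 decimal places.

Switching from a contribution of 40 to 0 lets Player 10 keep an extra 40 billion dollars, but lowers the mitigation fund by 40, which costs Player 10 their own share of that drop: 0.50 × 40 = 20.00.
Net gain = 40 − 20.00 = 20.00. The private return per contributed unit (0.50) is below 1, so free-riding is indeed the best response regardless of what the others do.

20.00 billion dollars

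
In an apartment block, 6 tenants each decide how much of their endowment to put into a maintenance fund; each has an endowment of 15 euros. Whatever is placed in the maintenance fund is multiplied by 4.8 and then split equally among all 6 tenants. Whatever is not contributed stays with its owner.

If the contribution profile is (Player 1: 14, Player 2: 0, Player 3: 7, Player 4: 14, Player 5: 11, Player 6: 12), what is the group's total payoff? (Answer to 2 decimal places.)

Total contributed: 14 + 0 + 7 + 14 + 11 + 12 = 58; total kept: 6 × 15 − 58 = 32.
The maintenance fund pays out 4.8 × 58 = 278.40 in aggregate.
Group total = 32 + 278.40 = 310.40.

310.40 euros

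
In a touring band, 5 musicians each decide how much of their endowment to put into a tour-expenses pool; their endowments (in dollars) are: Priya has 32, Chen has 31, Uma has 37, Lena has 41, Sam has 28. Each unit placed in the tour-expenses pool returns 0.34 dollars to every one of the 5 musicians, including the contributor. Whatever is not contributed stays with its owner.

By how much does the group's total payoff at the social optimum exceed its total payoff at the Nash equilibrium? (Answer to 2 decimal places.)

118.30 dollars

The private return per contributed unit is 0.34 < 1 for everyone, so the Nash equilibrium is zero contribution and the group total is Σ E_j = 32 + 31 + 37 + 41 + 28 = 169.
Each contributed unit returns 1.700 to the group, so the social optimum is full contribution by everyone: group total = 1.700 × 169 = 287.30.
Efficiency loss = (1.700 − 1) × 169 = 118.30.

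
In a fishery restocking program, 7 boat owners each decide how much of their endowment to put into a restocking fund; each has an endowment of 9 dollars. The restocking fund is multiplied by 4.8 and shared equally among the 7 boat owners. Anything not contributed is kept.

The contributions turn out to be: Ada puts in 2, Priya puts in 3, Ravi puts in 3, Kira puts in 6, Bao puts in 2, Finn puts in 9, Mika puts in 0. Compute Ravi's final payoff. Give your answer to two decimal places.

23.14 dollars

Total contributed: 2 + 3 + 3 + 6 + 2 + 9 + 0 = 25.
Each receives 4.8 × 25 / 7 = 17.14 from the restocking fund.
Ravi keeps 9 − 3 = 6, so Ravi's payoff is 6 + 17.14 = 23.14.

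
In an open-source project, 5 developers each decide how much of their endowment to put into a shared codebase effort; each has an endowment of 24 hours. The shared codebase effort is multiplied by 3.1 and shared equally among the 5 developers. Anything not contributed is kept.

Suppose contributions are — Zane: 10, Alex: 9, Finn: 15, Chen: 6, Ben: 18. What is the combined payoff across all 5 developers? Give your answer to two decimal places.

241.80 hours

Total contributed: 10 + 9 + 15 + 6 + 18 = 58; total kept: 5 × 24 − 58 = 62.
The shared codebase effort pays out 3.1 × 58 = 179.80 in aggregate.
Group total = 62 + 179.80 = 241.80.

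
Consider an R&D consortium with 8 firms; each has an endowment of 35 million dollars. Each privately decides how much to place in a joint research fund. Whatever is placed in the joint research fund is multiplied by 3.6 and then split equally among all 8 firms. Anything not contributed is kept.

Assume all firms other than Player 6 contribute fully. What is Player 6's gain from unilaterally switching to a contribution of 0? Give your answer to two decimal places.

Switching from a contribution of 35 to 0 lets Player 6 keep an extra 35 million dollars, but lowers the joint research fund by 35, which costs Player 6 their own share of that drop: 3.6/8 × 35 = 15.75.
Net gain = 35 − 15.75 = 19.25. The private return per contributed unit (0.4500) is below 1, so free-riding is indeed the best response regardless of what the others do.

19.25 million dollars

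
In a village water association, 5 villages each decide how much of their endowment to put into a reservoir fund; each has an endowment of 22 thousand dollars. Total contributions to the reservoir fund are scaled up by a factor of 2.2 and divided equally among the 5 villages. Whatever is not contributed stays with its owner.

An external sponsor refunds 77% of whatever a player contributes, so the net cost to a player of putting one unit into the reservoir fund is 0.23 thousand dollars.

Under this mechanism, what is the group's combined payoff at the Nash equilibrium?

326.70 thousand dollars

With the mechanism, a contributed unit returns (2.2/5) / 0.23 = 1.9130 per unit of net cost to the contributor — now above 1 — so contributing fully is weakly dominant for every player.
So the Nash equilibrium is full contribution by all 5; the group earns 5 × (22 × 0.77 + 2.2 × 22) = 326.70.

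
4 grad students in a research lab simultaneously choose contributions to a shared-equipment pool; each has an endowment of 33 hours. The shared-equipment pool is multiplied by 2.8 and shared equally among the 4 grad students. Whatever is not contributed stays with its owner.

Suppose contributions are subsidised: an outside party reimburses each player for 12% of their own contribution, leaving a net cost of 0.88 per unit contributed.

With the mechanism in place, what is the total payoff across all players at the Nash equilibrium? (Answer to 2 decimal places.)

Even with the mechanism, each unit contributed returns only (2.8/4) / 0.88 = 0.7955 per unit of net cost, so contributing nothing is still dominant.
Everyone keeps their endowment and the group total is 4 × 33 = 132.

132.00 hours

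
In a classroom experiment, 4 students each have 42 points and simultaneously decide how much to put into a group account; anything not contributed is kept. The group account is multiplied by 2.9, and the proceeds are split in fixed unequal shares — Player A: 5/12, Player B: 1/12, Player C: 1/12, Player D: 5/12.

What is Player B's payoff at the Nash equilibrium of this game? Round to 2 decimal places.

62.30 points

For player j, contributing a unit is worthwhile iff 2.9 × (j's share) ≥ 1, i.e. iff j's share is at least 0.3448.
The shares above 0.3448 belong to Player A and Player D, contributing 42 each; the remaining 2 contribute 0. Total contributed: 84.
Player B keeps 42 and receives 2.9 × 84 × 1/12 = 20.30 from the group account, for a payoff of 62.30.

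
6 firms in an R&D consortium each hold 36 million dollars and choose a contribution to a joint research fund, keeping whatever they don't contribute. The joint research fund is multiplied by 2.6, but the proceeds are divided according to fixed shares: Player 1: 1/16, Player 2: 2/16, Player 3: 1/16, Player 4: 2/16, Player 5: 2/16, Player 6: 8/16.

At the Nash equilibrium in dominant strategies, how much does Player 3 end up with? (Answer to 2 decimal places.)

For player j, contributing a unit is worthwhile iff 2.6 × (j's share) ≥ 1, i.e. iff j's share is at least 0.3846.
The only share above 0.3846 is Player 6's 8/16, contributing 36; the remaining 5 contribute 0. Total contributed: 36.
Player 3 keeps 36 and receives 2.6 × 36 × 1/16 = 5.85 from the joint research fund, for a payoff of 41.85.

41.85 million dollars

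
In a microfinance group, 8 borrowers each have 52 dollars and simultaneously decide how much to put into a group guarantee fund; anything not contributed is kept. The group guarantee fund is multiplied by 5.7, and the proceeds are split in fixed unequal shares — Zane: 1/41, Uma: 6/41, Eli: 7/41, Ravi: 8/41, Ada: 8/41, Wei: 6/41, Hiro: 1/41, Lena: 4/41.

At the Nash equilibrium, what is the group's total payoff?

A player with share s gets back 5.7·s per unit contributed, so full contribution is dominant for anyone with s > 1/5.7 = 0.1754 and zero contribution is dominant for anyone below.
Ravi and Ada clear that bar, contributing 52 each; the remaining 6 contribute 0. Total contributed: 104.
The group guarantee fund pays out 5.7 × 104 = 592.80 in total (split across the unequal shares, but the aggregate is all that matters for the group sum).
The 6 free-riders keep 52 each, adding 312. Group total = 312 + 592.80 = 904.80.

904.80 dollars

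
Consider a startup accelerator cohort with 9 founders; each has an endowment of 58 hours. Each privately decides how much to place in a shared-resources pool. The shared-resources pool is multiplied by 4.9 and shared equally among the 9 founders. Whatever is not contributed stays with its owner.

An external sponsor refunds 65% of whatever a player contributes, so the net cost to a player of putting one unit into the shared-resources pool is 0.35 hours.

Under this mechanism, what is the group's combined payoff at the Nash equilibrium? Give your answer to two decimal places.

2897.10 hours

The effective private return per unit is now (4.9/9) / 0.35 = 1.5556 > 1, so every player's dominant strategy flips to full contribution.
At the Nash equilibrium everyone contributes 58. Group total payoff = 9 × (58 × 0.65 + 4.9 × 58) = 2897.10.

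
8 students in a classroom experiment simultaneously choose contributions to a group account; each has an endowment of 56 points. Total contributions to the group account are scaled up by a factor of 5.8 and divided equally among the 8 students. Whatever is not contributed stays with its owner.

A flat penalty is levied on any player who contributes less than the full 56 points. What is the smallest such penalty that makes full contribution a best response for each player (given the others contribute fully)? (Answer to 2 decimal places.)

15.40 points

Given the others contribute fully, the best deviation is to contribute 0 (any partial contribution still incurs the fine and gives up units whose private return 0.7250 is below 1).
Deviating from 56 to 0 saves 56 points but forfeits the deviator's share of the drop in the group account: 5.8/8 × 56 = 40.60.
So the deviation gain is 56 − 40.60 = 15.40, and the fine must be at least 15.40 points to wipe it out.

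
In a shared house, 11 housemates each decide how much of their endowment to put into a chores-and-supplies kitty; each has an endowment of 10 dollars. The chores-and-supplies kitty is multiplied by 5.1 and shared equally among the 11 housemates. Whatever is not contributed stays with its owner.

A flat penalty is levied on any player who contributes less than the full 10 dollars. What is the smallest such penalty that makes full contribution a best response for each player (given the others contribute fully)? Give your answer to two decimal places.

Given the others contribute fully, the best deviation is to contribute 0 (any partial contribution still incurs the fine and gives up units whose private return 0.4636 is below 1).
Deviating from 10 to 0 saves 10 dollars but forfeits the deviator's share of the drop in the chores-and-supplies kitty: 5.1/11 × 10 = 4.64.
So the deviation gain is 10 − 4.64 = 5.36, and the fine must be at least 5.36 dollars to wipe it out.

5.36 dollars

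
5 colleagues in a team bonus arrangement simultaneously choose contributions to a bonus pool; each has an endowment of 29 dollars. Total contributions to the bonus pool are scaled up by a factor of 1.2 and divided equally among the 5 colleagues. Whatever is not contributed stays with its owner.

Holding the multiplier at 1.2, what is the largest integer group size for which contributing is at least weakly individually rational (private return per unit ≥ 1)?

Private return per unit is 1.2/(group size), which is ≥ 1 whenever the group size is ≤ 1.2.
The largest such integer is 1.

1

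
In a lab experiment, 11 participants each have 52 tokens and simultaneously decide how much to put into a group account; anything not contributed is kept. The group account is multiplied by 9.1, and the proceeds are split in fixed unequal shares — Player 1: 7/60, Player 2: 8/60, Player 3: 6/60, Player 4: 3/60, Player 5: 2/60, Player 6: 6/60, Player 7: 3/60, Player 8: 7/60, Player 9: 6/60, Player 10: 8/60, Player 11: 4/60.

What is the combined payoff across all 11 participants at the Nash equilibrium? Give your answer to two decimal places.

Player j's private return per contributed unit is 9.1 × (j's share). Contributing is weakly dominant for j when that share is at least 1/9.1 = 0.1099, and contributing 0 is dominant otherwise.
Player 1, Player 2, Player 8 and Player 10 clear that bar, contributing 52 each; the remaining 7 contribute 0. Total contributed: 208.
The group account pays out 9.1 × 208 = 1892.80 in total (split across the unequal shares, but the aggregate is all that matters for the group sum).
The 7 free-riders keep 52 each, adding 364. Group total = 364 + 1892.80 = 2256.80.

2256.80 tokens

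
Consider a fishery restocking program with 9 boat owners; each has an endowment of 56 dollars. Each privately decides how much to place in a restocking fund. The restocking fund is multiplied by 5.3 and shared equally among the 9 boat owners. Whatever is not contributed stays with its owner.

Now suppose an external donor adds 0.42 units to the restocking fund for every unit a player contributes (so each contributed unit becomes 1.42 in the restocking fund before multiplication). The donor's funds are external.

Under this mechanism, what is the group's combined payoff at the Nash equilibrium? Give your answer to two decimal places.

With the mechanism, a contributed unit returns 5.3 × 1.42 / 9 = 0.8362 per unit of net cost — still below 1 — so contributing 0 remains dominant for every player.
At the Nash equilibrium no one contributes; group total payoff = 9 × 56 = 504.

504.00 dollars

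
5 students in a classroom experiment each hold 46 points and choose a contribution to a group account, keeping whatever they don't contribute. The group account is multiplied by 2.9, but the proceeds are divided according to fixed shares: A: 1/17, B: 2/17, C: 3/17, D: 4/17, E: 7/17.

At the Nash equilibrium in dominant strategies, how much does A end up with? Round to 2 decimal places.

For player j, contributing a unit is worthwhile iff 2.9 × (j's share) ≥ 1, i.e. iff j's share is at least 0.3448.
The only share above 0.3448 is E's 7/17, contributing 46; the remaining 4 contribute 0. Total contributed: 46.
A keeps 46 and receives 2.9 × 46 × 1/17 = 7.85 from the group account, for a payoff of 53.85.

53.85 points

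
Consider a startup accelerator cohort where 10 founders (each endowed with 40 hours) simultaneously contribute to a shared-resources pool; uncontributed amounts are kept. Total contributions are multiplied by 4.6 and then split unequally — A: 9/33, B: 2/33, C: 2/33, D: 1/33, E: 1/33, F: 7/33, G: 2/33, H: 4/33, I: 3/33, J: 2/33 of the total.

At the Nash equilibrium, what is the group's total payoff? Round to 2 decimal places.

544.00 hours

A player with share s gets back 4.6·s per unit contributed, so full contribution is dominant for anyone with s > 1/4.6 = 0.2174 and zero contribution is dominant for anyone below.
The only share above 0.2174 is A's 9/33, contributing 40; the remaining 9 contribute 0. Total contributed: 40.
The shared-resources pool pays out 4.6 × 40 = 184.00 in total (split across the unequal shares, but the aggregate is all that matters for the group sum).
The 9 free-riders keep 40 each, adding 360. Group total = 360 + 184.00 = 544.00.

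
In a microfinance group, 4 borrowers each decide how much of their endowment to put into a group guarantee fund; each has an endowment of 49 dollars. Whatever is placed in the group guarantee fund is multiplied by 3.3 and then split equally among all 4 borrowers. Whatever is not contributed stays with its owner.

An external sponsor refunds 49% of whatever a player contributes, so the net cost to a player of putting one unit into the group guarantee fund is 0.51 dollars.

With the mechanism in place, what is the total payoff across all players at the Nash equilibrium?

With the mechanism, a contributed unit returns (3.3/4) / 0.51 = 1.6176 per unit of net cost to the contributor — now above 1 — so contributing fully is weakly dominant for every player.
So the Nash equilibrium is full contribution by all 4; the group earns 4 × (49 × 0.49 + 3.3 × 49) = 742.84.

742.84 dollars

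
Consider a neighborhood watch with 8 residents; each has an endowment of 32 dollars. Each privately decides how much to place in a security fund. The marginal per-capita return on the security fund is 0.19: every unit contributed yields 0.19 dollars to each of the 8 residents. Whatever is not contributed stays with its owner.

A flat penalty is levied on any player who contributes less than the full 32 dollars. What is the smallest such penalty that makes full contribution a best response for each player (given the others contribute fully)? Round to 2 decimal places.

Given the others contribute fully, the best deviation is to contribute 0 (any partial contribution still incurs the fine and gives up units whose private return 0.19 is below 1).
Deviating from 32 to 0 saves 32 dollars but forfeits the deviator's share of the drop in the security fund: 0.19 × 32 = 6.08.
So the deviation gain is 32 − 6.08 = 25.92, and the fine must be at least 25.92 dollars to wipe it out.

25.92 dollars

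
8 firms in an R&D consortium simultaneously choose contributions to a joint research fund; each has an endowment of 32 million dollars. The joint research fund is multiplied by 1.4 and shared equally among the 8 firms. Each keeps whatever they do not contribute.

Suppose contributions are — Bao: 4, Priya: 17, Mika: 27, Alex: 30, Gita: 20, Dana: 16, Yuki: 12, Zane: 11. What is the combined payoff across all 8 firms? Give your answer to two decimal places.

Total contributed: 4 + 17 + 27 + 30 + 20 + 16 + 12 + 11 = 137; total kept: 8 × 32 − 137 = 119.
The joint research fund pays out 1.4 × 137 = 191.80 in aggregate.
Group total = 119 + 191.80 = 310.80.

310.80 million dollars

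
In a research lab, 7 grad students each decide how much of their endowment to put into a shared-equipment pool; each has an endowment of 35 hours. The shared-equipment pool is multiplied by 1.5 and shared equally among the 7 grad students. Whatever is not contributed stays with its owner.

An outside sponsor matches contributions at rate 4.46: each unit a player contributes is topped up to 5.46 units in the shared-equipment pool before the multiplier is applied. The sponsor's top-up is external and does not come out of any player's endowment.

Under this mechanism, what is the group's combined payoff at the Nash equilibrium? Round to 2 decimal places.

2006.55 hours

Under the mechanism each unit contributed yields 1.5 × 5.46 / 7 = 1.1700 back to its contributor per unit of net cost, which exceeds 1, making full contribution the dominant choice for everyone.
So the Nash equilibrium is full contribution by all 7; the group earns 1.5 × 5.46 × 245 = 2006.55.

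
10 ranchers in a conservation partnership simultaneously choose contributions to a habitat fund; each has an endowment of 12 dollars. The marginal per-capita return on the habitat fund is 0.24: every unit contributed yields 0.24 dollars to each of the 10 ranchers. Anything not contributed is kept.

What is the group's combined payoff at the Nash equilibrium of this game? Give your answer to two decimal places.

The private return per contributed unit is 0.24 < 1, so contributing 0 is dominant for every player. At the Nash equilibrium everyone keeps their 12, and the group total is 10 × 12 = 120.

120.00 dollars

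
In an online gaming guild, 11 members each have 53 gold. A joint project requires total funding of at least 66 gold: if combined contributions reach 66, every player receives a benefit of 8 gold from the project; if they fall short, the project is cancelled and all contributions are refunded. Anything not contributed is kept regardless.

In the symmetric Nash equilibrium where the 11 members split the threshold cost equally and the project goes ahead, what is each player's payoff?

55 gold

Equal share of the threshold: 66/11 = 6.
At this profile no one gains by cutting their contribution: any cut drops the total below 66, the project is cancelled, contributions are refunded, and the deviator ends with 53, which is less than 53 − 6 + 8 = 55. Contributing more than 6 just wastes the excess. So contributing exactly 6 is a best response.
Each player's payoff: 53 − 6 + 8 = 55.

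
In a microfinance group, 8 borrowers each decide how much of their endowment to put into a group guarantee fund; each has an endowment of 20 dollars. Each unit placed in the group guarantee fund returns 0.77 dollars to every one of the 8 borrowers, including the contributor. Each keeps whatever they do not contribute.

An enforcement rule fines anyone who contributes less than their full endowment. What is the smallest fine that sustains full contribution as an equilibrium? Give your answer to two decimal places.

Given the others contribute fully, the best deviation is to contribute 0 (any partial contribution still incurs the fine and gives up units whose private return 0.77 is below 1).
Deviating from 20 to 0 saves 20 dollars but forfeits the deviator's share of the drop in the group guarantee fund: 0.77 × 20 = 15.40.
So the deviation gain is 20 − 15.40 = 4.60, and the fine must be at least 4.60 dollars to wipe it out.

4.60 dollars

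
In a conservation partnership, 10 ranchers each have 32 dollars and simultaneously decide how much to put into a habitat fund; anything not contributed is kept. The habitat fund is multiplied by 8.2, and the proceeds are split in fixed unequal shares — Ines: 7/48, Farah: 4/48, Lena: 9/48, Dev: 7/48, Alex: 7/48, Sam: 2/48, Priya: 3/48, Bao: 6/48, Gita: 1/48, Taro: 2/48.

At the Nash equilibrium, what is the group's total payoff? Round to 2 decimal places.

A player with share s gets back 8.2·s per unit contributed, so full contribution is dominant for anyone with s > 1/8.2 = 0.1220 and zero contribution is dominant for anyone below.
Ines, Lena, Dev, Alex and Bao clear that bar, contributing 32 each; the remaining 5 contribute 0. Total contributed: 160.
The habitat fund pays out 8.2 × 160 = 1312.00 in total (split across the unequal shares, but the aggregate is all that matters for the group sum).
The 5 free-riders keep 32 each, adding 160. Group total = 160 + 1312.00 = 1472.00.

1472.00 dollars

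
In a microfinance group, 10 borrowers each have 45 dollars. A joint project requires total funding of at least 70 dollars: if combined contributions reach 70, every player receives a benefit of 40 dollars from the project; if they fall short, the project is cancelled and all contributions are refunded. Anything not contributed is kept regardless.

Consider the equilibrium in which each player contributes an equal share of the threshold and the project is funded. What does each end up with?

78 dollars

Equal share of the threshold: 70/10 = 7.
At this profile no one gains by cutting their contribution: any cut drops the total below 70, the project is cancelled, contributions are refunded, and the deviator ends with 45, which is less than 45 − 7 + 40 = 78. Contributing more than 7 just wastes the excess. So contributing exactly 7 is a best response.
Each player's payoff: 45 − 7 + 40 = 78.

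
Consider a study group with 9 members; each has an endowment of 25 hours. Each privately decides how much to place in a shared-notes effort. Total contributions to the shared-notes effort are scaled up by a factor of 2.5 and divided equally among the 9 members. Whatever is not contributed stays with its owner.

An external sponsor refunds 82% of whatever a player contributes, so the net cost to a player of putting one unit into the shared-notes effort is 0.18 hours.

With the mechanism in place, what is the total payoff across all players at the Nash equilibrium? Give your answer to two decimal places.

747.00 hours

With the mechanism, a contributed unit returns (2.5/9) / 0.18 = 1.5432 per unit of net cost to the contributor — now above 1 — so contributing fully is weakly dominant for every player.
So the Nash equilibrium is full contribution by all 9; the group earns 9 × (25 × 0.82 + 2.5 × 25) = 747.00.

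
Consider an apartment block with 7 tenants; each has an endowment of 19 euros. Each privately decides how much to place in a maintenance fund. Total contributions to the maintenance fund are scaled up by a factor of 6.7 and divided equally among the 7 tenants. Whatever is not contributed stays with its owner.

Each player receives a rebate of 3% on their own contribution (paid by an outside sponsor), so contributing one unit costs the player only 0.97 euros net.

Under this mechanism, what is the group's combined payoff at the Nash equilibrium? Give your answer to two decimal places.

133.00 euros

The effective private return is (6.7/7) / 0.97 = 0.9867, which is still under 1, so the mechanism doesn't change anyone's dominant strategy: zero contribution.
Everyone keeps their endowment and the group total is 7 × 19 = 133.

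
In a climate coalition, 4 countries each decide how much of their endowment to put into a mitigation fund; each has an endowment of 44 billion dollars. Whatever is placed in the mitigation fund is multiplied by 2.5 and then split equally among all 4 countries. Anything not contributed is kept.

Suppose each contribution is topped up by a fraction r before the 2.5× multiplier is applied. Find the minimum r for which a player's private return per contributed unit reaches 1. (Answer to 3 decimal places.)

0.600

With matching at rate r, one contributed unit becomes (1 + r) in the mitigation fund and returns 2.5 × (1 + r) / 4 to the contributor.
Setting this equal to 1: 1 + r = 4/2.5 = 1.6000.
So the minimum matching rate is r = 1.6000 − 1 = 0.600.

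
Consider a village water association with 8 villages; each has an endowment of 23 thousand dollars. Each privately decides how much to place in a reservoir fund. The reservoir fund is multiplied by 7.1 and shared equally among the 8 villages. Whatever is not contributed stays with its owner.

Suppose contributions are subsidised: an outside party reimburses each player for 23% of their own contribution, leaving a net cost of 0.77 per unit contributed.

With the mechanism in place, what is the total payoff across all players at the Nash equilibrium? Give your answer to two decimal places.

With the mechanism, a contributed unit returns (7.1/8) / 0.77 = 1.1526 per unit of net cost to the contributor — now above 1 — so contributing fully is weakly dominant for every player.
So the Nash equilibrium is full contribution by all 8; the group earns 8 × (23 × 0.23 + 7.1 × 23) = 1348.72.

1348.72 thousand dollars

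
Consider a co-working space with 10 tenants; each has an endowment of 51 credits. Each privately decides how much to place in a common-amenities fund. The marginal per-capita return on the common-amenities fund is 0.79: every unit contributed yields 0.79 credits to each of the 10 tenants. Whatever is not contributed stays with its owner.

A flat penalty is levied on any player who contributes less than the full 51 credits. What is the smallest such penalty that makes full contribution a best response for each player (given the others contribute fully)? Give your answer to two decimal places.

10.71 credits

Given the others contribute fully, the best deviation is to contribute 0 (any partial contribution still incurs the fine and gives up units whose private return 0.79 is below 1).
Deviating from 51 to 0 saves 51 credits but forfeits the deviator's share of the drop in the common-amenities fund: 0.79 × 51 = 40.29.
So the deviation gain is 51 − 40.29 = 10.71, and the fine must be at least 10.71 credits to wipe it out.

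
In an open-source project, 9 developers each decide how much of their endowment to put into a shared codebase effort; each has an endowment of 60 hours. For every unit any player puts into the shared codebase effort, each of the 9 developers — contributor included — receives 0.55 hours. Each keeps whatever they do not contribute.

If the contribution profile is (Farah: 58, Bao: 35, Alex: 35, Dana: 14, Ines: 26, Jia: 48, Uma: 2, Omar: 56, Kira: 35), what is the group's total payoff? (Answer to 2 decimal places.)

1760.55 hours

Total contributed: 58 + 35 + 35 + 14 + 26 + 48 + 2 + 56 + 35 = 309; total kept: 9 × 60 − 309 = 231.
The shared codebase effort pays out 0.55 × 9 × 309 = 1529.55 in aggregate.
Group total = 231 + 1529.55 = 1760.55.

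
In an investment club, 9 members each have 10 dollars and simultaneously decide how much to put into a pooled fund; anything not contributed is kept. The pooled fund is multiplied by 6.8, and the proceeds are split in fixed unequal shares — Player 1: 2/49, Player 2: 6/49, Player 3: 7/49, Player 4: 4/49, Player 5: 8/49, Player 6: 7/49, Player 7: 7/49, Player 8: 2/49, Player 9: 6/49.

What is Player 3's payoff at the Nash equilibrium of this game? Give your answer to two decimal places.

19.71 dollars

For player j, contributing a unit is worthwhile iff 6.8 × (j's share) ≥ 1, i.e. iff j's share is at least 0.1471.
Only Player 5 (8/49) clears that bar, contributing 10; the remaining 8 contribute 0. Total contributed: 10.
Player 3 keeps 10 and receives 6.8 × 10 × 7/49 = 9.71 from the pooled fund, for a payoff of 19.71.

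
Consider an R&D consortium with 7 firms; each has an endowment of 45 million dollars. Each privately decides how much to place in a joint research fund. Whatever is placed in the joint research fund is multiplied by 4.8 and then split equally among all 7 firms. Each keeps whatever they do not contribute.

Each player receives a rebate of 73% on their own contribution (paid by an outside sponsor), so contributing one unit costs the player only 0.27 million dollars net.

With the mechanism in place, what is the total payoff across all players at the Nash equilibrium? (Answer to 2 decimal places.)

With the mechanism, a contributed unit returns (4.8/7) / 0.27 = 2.5397 per unit of net cost to the contributor — now above 1 — so contributing fully is weakly dominant for every player.
So the Nash equilibrium is full contribution by all 7; the group earns 7 × (45 × 0.73 + 4.8 × 45) = 1741.95.

1741.95 million dollars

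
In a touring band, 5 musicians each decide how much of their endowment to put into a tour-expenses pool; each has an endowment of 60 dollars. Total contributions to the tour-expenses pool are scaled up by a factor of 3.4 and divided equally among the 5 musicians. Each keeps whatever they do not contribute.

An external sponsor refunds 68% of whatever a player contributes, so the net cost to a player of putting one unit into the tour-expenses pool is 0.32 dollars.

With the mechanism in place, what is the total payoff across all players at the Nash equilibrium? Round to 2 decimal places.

1224.00 dollars

Under the mechanism each unit contributed yields (3.4/5) / 0.32 = 2.1250 back to its contributor per unit of net cost, which exceeds 1, making full contribution the dominant choice for everyone.
So the Nash equilibrium is full contribution by all 5; the group earns 5 × (60 × 0.68 + 3.4 × 60) = 1224.00.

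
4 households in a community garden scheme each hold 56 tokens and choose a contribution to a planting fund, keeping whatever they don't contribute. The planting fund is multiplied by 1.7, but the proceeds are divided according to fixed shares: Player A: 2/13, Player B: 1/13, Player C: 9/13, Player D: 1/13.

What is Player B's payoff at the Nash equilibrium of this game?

Each unit j contributes comes back to j as 1.7 × (j's share), so j prefers to contribute only if that share exceeds 1/1.7 = 0.5882; otherwise keeping the unit dominates.
Only Player C (9/13) clears that bar, contributing 56; the remaining 3 contribute 0. Total contributed: 56.
Player B keeps 56 and receives 1.7 × 56 × 1/13 = 7.32 from the planting fund, for a payoff of 63.32.

63.32 tokens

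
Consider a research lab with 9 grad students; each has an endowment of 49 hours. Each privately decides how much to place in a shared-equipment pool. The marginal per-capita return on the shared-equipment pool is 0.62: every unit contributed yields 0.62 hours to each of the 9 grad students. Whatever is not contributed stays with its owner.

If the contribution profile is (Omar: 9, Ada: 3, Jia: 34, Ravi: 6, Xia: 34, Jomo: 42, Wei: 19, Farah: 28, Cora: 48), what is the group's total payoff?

1462.34 hours

Total contributed: 9 + 3 + 34 + 6 + 34 + 42 + 19 + 28 + 48 = 223; total kept: 9 × 49 − 223 = 218.
The shared-equipment pool pays out 0.62 × 9 × 223 = 1244.34 in aggregate.
Group total = 218 + 1244.34 = 1462.34.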